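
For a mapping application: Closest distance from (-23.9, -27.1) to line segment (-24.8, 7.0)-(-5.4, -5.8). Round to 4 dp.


Project P onto AB: t = 0.8403 (clamped to [0,1])
Closest point on segment: (-8.4978, -3.7561)
Distance: 27.9672

27.9672


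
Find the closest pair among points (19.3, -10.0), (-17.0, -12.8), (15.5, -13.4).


d(P0,P1) = 36.4078, d(P0,P2) = 5.099, d(P1,P2) = 32.5055
Closest: P0 and P2

Closest pair: (19.3, -10.0) and (15.5, -13.4), distance = 5.099


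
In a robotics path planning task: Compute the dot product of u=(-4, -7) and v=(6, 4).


u . v = u_x*v_x + u_y*v_y = (-4)*6 + (-7)*4
= (-24) + (-28) = -52

-52


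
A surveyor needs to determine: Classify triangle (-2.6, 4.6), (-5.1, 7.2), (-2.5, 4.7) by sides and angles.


Side lengths squared: AB^2=13.01, BC^2=13.01, CA^2=0.02
Sorted: [0.02, 13.01, 13.01]
By sides: Isosceles, By angles: Acute

Isosceles, Acute


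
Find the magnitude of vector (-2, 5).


|u| = sqrt((-2)^2 + 5^2) = sqrt(29) = 5.3852

5.3852


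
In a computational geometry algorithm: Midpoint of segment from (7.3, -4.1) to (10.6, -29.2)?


M = ((7.3+10.6)/2, ((-4.1)+(-29.2))/2)
= (8.95, -16.65)

(8.95, -16.65)


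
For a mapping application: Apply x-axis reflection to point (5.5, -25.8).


Reflection over x-axis: (x,y) -> (x,-y)
(5.5, -25.8) -> (5.5, 25.8)

(5.5, 25.8)


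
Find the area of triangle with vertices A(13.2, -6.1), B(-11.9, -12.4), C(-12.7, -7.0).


Area = |x_A(y_B-y_C) + x_B(y_C-y_A) + x_C(y_A-y_B)|/2
= |(-71.28) + 10.71 + (-80.01)|/2
= 140.58/2 = 70.29

70.29


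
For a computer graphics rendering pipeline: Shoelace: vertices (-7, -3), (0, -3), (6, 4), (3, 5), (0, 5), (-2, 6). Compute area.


Shoelace sum: ((-7)*(-3) - 0*(-3)) + (0*4 - 6*(-3)) + (6*5 - 3*4) + (3*5 - 0*5) + (0*6 - (-2)*5) + ((-2)*(-3) - (-7)*6)
= 130
Area = |130|/2 = 65

65


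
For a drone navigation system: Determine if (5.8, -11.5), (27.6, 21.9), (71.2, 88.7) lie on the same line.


Cross product: (27.6-5.8)*(88.7-(-11.5)) - (21.9-(-11.5))*(71.2-5.8)
= 0

Yes, collinear


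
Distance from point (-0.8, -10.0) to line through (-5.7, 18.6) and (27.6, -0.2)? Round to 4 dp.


|cross product| = 860.26
|line direction| = sqrt(1462.33) = 38.2404
Distance = 860.26/sqrt(1462.33) = 22.4961

22.4961


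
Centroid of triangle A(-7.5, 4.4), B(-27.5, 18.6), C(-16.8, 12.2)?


Centroid = ((x_A+x_B+x_C)/3, (y_A+y_B+y_C)/3)
= (((-7.5)+(-27.5)+(-16.8))/3, (4.4+18.6+12.2)/3)
= (-17.2667, 11.7333)

(-17.2667, 11.7333)


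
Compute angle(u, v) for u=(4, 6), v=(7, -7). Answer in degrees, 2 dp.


u.v = -14, |u| = sqrt(52) = 7.2111, |v| = sqrt(98) = 9.8995
cos(theta) = u.v/(|u||v|) = -14/sqrt(5096) = -0.196116
theta = acos(-0.196116) = 101.31 degrees

101.31 degrees


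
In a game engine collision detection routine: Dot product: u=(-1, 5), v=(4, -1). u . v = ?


u . v = u_x*v_x + u_y*v_y = (-1)*4 + 5*(-1)
= (-4) + (-5) = -9

-9


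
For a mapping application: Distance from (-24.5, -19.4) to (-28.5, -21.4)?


dx=-4, dy=-2
d^2 = (-4)^2 + (-2)^2 = 20
d = sqrt(20) = 4.4721

4.4721


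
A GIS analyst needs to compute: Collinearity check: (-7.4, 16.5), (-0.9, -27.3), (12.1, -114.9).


Cross product: ((-0.9)-(-7.4))*((-114.9)-16.5) - ((-27.3)-16.5)*(12.1-(-7.4))
= 0

Yes, collinear


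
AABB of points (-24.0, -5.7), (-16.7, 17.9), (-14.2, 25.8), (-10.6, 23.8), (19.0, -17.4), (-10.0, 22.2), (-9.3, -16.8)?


x range: [-24, 19]
y range: [-17.4, 25.8]
Bounding box: (-24,-17.4) to (19,25.8)

(-24,-17.4) to (19,25.8)


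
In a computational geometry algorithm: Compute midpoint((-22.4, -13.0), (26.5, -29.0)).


M = (((-22.4)+26.5)/2, ((-13)+(-29))/2)
= (2.05, -21)

(2.05, -21)


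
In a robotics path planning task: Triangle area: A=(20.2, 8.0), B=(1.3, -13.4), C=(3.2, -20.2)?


Area = |x_A(y_B-y_C) + x_B(y_C-y_A) + x_C(y_A-y_B)|/2
= |137.36 + (-36.66) + 68.48|/2
= 169.18/2 = 84.59

84.59


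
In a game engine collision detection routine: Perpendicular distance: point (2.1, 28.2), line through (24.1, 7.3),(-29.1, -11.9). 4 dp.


|cross product| = 1534.28
|line direction| = sqrt(3198.88) = 56.5586
Distance = 1534.28/sqrt(3198.88) = 27.1272

27.1272


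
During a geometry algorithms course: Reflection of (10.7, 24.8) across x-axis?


Reflection over x-axis: (x,y) -> (x,-y)
(10.7, 24.8) -> (10.7, -24.8)

(10.7, -24.8)


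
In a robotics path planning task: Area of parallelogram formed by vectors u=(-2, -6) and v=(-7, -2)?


|u x v| = |(-2)*(-2) - (-6)*(-7)|
= |4 - 42| = 38

38


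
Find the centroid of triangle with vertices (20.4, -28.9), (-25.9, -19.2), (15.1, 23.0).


Centroid = ((x_A+x_B+x_C)/3, (y_A+y_B+y_C)/3)
= ((20.4+(-25.9)+15.1)/3, ((-28.9)+(-19.2)+23)/3)
= (3.2, -8.3667)

(3.2, -8.3667)


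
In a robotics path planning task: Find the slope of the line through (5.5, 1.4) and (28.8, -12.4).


slope = (y2-y1)/(x2-x1) = ((-12.4)-1.4)/(28.8-5.5) = (-13.8)/23.3 = -0.5923

-0.5923


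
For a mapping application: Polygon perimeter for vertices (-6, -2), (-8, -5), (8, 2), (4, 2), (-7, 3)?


Sides: (-6, -2)->(-8, -5): sqrt(13) = 3.605551, (-8, -5)->(8, 2): sqrt(305) = 17.464249, (8, 2)->(4, 2): sqrt(16) = 4, (4, 2)->(-7, 3): sqrt(122) = 11.045361, (-7, 3)->(-6, -2): sqrt(26) = 5.09902
Sum = 41.214181
Perimeter = 41.2142

41.2142


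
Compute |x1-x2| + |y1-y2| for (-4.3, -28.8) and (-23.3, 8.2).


|(-4.3)-(-23.3)| + |(-28.8)-8.2| = 19 + 37 = 56

56


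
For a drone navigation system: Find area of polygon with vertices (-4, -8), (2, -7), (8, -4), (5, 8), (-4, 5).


Shoelace sum: ((-4)*(-7) - 2*(-8)) + (2*(-4) - 8*(-7)) + (8*8 - 5*(-4)) + (5*5 - (-4)*8) + ((-4)*(-8) - (-4)*5)
= 285
Area = |285|/2 = 142.5

142.5


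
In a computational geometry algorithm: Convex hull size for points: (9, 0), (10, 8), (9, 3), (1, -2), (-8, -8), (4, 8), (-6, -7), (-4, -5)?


Convex hull vertices (CCW): (-8, -8), (9, 0), (10, 8), (4, 8)
Count = 4

4


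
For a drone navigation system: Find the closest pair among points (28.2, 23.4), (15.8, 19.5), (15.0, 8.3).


d(P0,P1) = 12.9988, d(P0,P2) = 20.0562, d(P1,P2) = 11.2285
Closest: P1 and P2

Closest pair: (15.8, 19.5) and (15.0, 8.3), distance = 11.2285


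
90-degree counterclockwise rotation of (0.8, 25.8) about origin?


90° CCW: (x,y) -> (-y, x)
(0.8,25.8) -> (-25.8, 0.8)

(-25.8, 0.8)


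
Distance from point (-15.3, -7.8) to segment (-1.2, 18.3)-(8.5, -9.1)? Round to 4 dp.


Project P onto AB: t = 0.6846 (clamped to [0,1])
Closest point on segment: (5.4405, -0.4576)
Distance: 22.0018

22.0018


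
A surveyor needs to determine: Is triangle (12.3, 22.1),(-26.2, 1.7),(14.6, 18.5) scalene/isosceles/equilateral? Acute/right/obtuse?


Side lengths squared: AB^2=1898.41, BC^2=1946.88, CA^2=18.25
Sorted: [18.25, 1898.41, 1946.88]
By sides: Scalene, By angles: Obtuse

Scalene, Obtuse


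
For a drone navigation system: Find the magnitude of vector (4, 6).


|u| = sqrt(4^2 + 6^2) = sqrt(52) = 7.2111

7.2111


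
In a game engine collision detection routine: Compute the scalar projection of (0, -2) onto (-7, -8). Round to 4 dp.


u.v = 16, |v| = sqrt(113) = 10.6301
Scalar projection = u.v / |v| = 16 / sqrt(113) = 1.5052

1.5052


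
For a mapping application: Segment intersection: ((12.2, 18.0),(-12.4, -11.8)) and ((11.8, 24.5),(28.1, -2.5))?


Cross products: d1=-95.15, d2=-1245.09, d3=-171.82, d4=978.12
d1*d2 < 0 and d3*d4 < 0? no

No, they don't intersect


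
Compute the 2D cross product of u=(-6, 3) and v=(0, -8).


u x v = u_x*v_y - u_y*v_x = (-6)*(-8) - 3*0
= 48 - 0 = 48

48


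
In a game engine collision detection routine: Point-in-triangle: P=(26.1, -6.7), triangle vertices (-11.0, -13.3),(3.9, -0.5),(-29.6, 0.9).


Cross products: AB x AP = -376.54, BC x BP = 176.62, CA x CP = 649.58
All same sign? no

No, outside


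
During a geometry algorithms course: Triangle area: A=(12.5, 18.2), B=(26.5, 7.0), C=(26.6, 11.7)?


Area = |x_A(y_B-y_C) + x_B(y_C-y_A) + x_C(y_A-y_B)|/2
= |(-58.75) + (-172.25) + 297.92|/2
= 66.92/2 = 33.46

33.46


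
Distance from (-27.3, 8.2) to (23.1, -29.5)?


dx=50.4, dy=-37.7
d^2 = 50.4^2 + (-37.7)^2 = 3961.45
d = sqrt(3961.45) = 62.9401

62.9401


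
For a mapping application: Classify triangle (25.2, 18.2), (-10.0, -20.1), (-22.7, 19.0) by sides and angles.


Side lengths squared: AB^2=2705.93, BC^2=1690.1, CA^2=2295.05
Sorted: [1690.1, 2295.05, 2705.93]
By sides: Scalene, By angles: Acute

Scalene, Acute


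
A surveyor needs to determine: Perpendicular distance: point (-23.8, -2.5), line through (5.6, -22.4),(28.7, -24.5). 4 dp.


|cross product| = 397.95
|line direction| = sqrt(538.02) = 23.1953
Distance = 397.95/sqrt(538.02) = 17.1565

17.1565


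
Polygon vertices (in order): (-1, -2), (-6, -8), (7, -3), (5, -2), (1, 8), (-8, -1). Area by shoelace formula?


Shoelace sum: ((-1)*(-8) - (-6)*(-2)) + ((-6)*(-3) - 7*(-8)) + (7*(-2) - 5*(-3)) + (5*8 - 1*(-2)) + (1*(-1) - (-8)*8) + ((-8)*(-2) - (-1)*(-1))
= 191
Area = |191|/2 = 95.5

95.5


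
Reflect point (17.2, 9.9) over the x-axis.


Reflection over x-axis: (x,y) -> (x,-y)
(17.2, 9.9) -> (17.2, -9.9)

(17.2, -9.9)


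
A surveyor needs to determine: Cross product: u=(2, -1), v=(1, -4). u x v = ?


u x v = u_x*v_y - u_y*v_x = 2*(-4) - (-1)*1
= (-8) - (-1) = -7

-7


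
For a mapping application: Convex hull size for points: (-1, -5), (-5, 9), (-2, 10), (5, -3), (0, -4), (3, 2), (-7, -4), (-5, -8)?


Convex hull vertices (CCW): (-7, -4), (-5, -8), (5, -3), (3, 2), (-2, 10), (-5, 9)
Count = 6

6


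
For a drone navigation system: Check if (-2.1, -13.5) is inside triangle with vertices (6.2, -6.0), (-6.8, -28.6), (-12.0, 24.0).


Cross products: AB x AP = -90.08, BC x BP = -325.74, CA x CP = -385.5
All same sign? yes

Yes, inside


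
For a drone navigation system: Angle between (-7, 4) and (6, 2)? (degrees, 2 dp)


u.v = -34, |u| = sqrt(65) = 8.0623, |v| = sqrt(40) = 6.3246
cos(theta) = u.v/(|u||v|) = -34/sqrt(2600) = -0.666795
theta = acos(-0.666795) = 131.82 degrees

131.82 degrees


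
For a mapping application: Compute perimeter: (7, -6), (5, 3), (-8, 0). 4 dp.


Sides: (7, -6)->(5, 3): sqrt(85) = 9.219544, (5, 3)->(-8, 0): sqrt(178) = 13.341664, (-8, 0)->(7, -6): sqrt(261) = 16.155494
Sum = 38.716702
Perimeter = 38.7167

38.7167


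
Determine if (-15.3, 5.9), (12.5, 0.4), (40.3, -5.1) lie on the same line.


Cross product: (12.5-(-15.3))*((-5.1)-5.9) - (0.4-5.9)*(40.3-(-15.3))
= 0

Yes, collinear


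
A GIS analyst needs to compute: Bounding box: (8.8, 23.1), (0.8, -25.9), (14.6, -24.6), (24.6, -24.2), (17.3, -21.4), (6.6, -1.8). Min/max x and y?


x range: [0.8, 24.6]
y range: [-25.9, 23.1]
Bounding box: (0.8,-25.9) to (24.6,23.1)

(0.8,-25.9) to (24.6,23.1)


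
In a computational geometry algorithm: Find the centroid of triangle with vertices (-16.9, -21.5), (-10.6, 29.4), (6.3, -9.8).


Centroid = ((x_A+x_B+x_C)/3, (y_A+y_B+y_C)/3)
= (((-16.9)+(-10.6)+6.3)/3, ((-21.5)+29.4+(-9.8))/3)
= (-7.0667, -0.6333)

(-7.0667, -0.6333)


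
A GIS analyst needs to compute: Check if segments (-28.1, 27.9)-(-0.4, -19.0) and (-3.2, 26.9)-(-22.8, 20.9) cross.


Cross products: d1=-169, d2=916.44, d3=1140.11, d4=54.67
d1*d2 < 0 and d3*d4 < 0? no

No, they don't intersect


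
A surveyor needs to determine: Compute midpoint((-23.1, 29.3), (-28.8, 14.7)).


M = (((-23.1)+(-28.8))/2, (29.3+14.7)/2)
= (-25.95, 22)

(-25.95, 22)


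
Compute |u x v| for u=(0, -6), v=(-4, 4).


|u x v| = |0*4 - (-6)*(-4)|
= |0 - 24| = 24

24


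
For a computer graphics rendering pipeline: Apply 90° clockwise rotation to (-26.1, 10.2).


90° CW: (x,y) -> (y, -x)
(-26.1,10.2) -> (10.2, 26.1)

(10.2, 26.1)


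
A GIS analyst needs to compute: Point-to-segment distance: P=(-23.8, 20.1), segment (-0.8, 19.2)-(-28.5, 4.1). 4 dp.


Project P onto AB: t = 0.6265 (clamped to [0,1])
Closest point on segment: (-18.1528, 9.7405)
Distance: 11.7987

11.7987


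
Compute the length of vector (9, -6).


|u| = sqrt(9^2 + (-6)^2) = sqrt(117) = 10.8167

10.8167


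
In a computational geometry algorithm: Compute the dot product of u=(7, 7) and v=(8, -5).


u . v = u_x*v_x + u_y*v_y = 7*8 + 7*(-5)
= 56 + (-35) = 21

21


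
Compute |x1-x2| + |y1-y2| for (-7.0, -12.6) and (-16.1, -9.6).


|(-7)-(-16.1)| + |(-12.6)-(-9.6)| = 9.1 + 3 = 12.1

12.1


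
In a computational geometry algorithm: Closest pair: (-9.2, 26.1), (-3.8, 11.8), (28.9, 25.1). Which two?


d(P0,P1) = 15.2856, d(P0,P2) = 38.1131, d(P1,P2) = 35.3013
Closest: P0 and P1

Closest pair: (-9.2, 26.1) and (-3.8, 11.8), distance = 15.2856


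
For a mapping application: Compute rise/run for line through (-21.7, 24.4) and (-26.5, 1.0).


slope = (y2-y1)/(x2-x1) = (1-24.4)/((-26.5)-(-21.7)) = (-23.4)/(-4.8) = 4.875

4.875


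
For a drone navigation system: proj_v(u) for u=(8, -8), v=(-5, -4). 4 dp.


u.v = -8, |v| = sqrt(41) = 6.4031
Scalar projection = u.v / |v| = -8 / sqrt(41) = -1.2494

-1.2494


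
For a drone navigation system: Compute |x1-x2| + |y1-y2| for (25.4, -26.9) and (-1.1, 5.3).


|25.4-(-1.1)| + |(-26.9)-5.3| = 26.5 + 32.2 = 58.7

58.7


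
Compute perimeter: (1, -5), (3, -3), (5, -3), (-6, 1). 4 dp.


Sides: (1, -5)->(3, -3): sqrt(8) = 2.828427, (3, -3)->(5, -3): sqrt(4) = 2, (5, -3)->(-6, 1): sqrt(137) = 11.7047, (-6, 1)->(1, -5): sqrt(85) = 9.219544
Sum = 25.752671
Perimeter = 25.7527

25.7527


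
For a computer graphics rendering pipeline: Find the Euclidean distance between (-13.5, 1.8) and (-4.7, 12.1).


dx=8.8, dy=10.3
d^2 = 8.8^2 + 10.3^2 = 183.53
d = sqrt(183.53) = 13.5473

13.5473


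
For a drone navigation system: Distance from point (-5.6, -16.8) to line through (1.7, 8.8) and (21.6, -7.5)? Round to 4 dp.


|cross product| = 628.43
|line direction| = sqrt(661.7) = 25.7235
Distance = 628.43/sqrt(661.7) = 24.4302

24.4302


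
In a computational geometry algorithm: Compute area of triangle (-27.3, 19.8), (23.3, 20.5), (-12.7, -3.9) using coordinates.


Area = |x_A(y_B-y_C) + x_B(y_C-y_A) + x_C(y_A-y_B)|/2
= |(-666.12) + (-552.21) + 8.89|/2
= 1209.44/2 = 604.72

604.72


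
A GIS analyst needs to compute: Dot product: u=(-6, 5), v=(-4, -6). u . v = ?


u . v = u_x*v_x + u_y*v_y = (-6)*(-4) + 5*(-6)
= 24 + (-30) = -6

-6


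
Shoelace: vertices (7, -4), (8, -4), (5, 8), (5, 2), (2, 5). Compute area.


Shoelace sum: (7*(-4) - 8*(-4)) + (8*8 - 5*(-4)) + (5*2 - 5*8) + (5*5 - 2*2) + (2*(-4) - 7*5)
= 36
Area = |36|/2 = 18

18


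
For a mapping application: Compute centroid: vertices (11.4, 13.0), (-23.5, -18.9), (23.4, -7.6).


Centroid = ((x_A+x_B+x_C)/3, (y_A+y_B+y_C)/3)
= ((11.4+(-23.5)+23.4)/3, (13+(-18.9)+(-7.6))/3)
= (3.7667, -4.5)

(3.7667, -4.5)


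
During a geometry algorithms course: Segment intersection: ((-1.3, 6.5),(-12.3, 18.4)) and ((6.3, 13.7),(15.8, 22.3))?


Cross products: d1=-3.04, d2=204.61, d3=-169.64, d4=-377.29
d1*d2 < 0 and d3*d4 < 0? no

No, they don't intersect


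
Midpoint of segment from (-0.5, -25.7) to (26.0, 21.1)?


M = (((-0.5)+26)/2, ((-25.7)+21.1)/2)
= (12.75, -2.3)

(12.75, -2.3)


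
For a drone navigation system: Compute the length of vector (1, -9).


|u| = sqrt(1^2 + (-9)^2) = sqrt(82) = 9.0554

9.0554


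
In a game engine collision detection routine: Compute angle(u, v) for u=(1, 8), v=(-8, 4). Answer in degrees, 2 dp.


u.v = 24, |u| = sqrt(65) = 8.0623, |v| = sqrt(80) = 8.9443
cos(theta) = u.v/(|u||v|) = 24/sqrt(5200) = 0.33282
theta = acos(0.33282) = 70.56 degrees

70.56 degrees


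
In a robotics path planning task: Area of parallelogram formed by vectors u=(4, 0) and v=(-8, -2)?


|u x v| = |4*(-2) - 0*(-8)|
= |(-8) - 0| = 8

8


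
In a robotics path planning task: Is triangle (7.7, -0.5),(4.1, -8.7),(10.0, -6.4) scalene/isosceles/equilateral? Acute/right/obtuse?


Side lengths squared: AB^2=80.2, BC^2=40.1, CA^2=40.1
Sorted: [40.1, 40.1, 80.2]
By sides: Isosceles, By angles: Right

Isosceles, Right


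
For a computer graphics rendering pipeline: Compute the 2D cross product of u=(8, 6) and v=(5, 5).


u x v = u_x*v_y - u_y*v_x = 8*5 - 6*5
= 40 - 30 = 10

10


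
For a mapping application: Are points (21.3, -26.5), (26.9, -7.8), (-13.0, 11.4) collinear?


Cross product: (26.9-21.3)*(11.4-(-26.5)) - ((-7.8)-(-26.5))*((-13)-21.3)
= 853.65

No, not collinear


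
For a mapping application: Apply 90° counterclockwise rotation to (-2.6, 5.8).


90° CCW: (x,y) -> (-y, x)
(-2.6,5.8) -> (-5.8, -2.6)

(-5.8, -2.6)


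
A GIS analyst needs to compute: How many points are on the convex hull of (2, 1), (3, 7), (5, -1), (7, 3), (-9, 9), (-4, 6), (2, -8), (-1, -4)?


Convex hull vertices (CCW): (-9, 9), (-1, -4), (2, -8), (7, 3), (3, 7)
Count = 5

5


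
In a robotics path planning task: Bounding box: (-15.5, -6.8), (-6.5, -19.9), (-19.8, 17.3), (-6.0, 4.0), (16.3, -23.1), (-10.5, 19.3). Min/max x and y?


x range: [-19.8, 16.3]
y range: [-23.1, 19.3]
Bounding box: (-19.8,-23.1) to (16.3,19.3)

(-19.8,-23.1) to (16.3,19.3)


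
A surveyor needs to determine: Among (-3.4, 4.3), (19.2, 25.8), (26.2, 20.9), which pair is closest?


d(P0,P1) = 31.1931, d(P0,P2) = 33.937, d(P1,P2) = 8.5446
Closest: P1 and P2

Closest pair: (19.2, 25.8) and (26.2, 20.9), distance = 8.5446


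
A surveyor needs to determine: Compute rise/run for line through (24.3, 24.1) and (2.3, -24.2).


slope = (y2-y1)/(x2-x1) = ((-24.2)-24.1)/(2.3-24.3) = (-48.3)/(-22) = 2.1955

2.1955


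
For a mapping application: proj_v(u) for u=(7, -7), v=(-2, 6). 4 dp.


u.v = -56, |v| = sqrt(40) = 6.3246
Scalar projection = u.v / |v| = -56 / sqrt(40) = -8.8544

-8.8544


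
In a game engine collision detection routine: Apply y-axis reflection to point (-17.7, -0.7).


Reflection over y-axis: (x,y) -> (-x,y)
(-17.7, -0.7) -> (17.7, -0.7)

(17.7, -0.7)


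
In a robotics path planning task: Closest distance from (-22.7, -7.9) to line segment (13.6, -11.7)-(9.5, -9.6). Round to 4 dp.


Project P onto AB: t = 1 (clamped to [0,1])
Closest point on segment: (9.5, -9.6)
Distance: 32.2448

32.2448


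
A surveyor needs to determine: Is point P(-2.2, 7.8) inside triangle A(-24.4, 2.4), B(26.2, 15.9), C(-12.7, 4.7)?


Cross products: AB x AP = -26.46, BC x BP = -2.99, CA x CP = -12.12
All same sign? yes

Yes, inside


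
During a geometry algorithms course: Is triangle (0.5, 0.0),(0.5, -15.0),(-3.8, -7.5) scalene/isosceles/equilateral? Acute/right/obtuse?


Side lengths squared: AB^2=225, BC^2=74.74, CA^2=74.74
Sorted: [74.74, 74.74, 225]
By sides: Isosceles, By angles: Obtuse

Isosceles, Obtuse


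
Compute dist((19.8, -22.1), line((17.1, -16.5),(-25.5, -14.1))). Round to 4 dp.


|cross product| = 232.08
|line direction| = sqrt(1820.52) = 42.6676
Distance = 232.08/sqrt(1820.52) = 5.4393

5.4393


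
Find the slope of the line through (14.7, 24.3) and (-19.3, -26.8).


slope = (y2-y1)/(x2-x1) = ((-26.8)-24.3)/((-19.3)-14.7) = (-51.1)/(-34) = 1.5029

1.5029


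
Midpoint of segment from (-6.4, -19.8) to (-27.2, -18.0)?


M = (((-6.4)+(-27.2))/2, ((-19.8)+(-18))/2)
= (-16.8, -18.9)

(-16.8, -18.9)


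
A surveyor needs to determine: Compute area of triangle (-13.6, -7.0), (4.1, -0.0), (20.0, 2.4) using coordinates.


Area = |x_A(y_B-y_C) + x_B(y_C-y_A) + x_C(y_A-y_B)|/2
= |32.64 + 38.54 + (-140)|/2
= 68.82/2 = 34.41

34.41


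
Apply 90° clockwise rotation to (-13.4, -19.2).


90° CW: (x,y) -> (y, -x)
(-13.4,-19.2) -> (-19.2, 13.4)

(-19.2, 13.4)


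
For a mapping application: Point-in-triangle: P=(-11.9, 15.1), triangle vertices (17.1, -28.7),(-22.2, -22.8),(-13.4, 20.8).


Cross products: AB x AP = -1550.24, BC x BP = -115.56, CA x CP = -99.6
All same sign? yes

Yes, inside


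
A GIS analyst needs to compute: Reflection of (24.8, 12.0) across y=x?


Reflection over y=x: (x,y) -> (y,x)
(24.8, 12) -> (12, 24.8)

(12, 24.8)


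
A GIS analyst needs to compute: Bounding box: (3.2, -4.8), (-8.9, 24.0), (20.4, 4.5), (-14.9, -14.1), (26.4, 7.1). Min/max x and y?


x range: [-14.9, 26.4]
y range: [-14.1, 24]
Bounding box: (-14.9,-14.1) to (26.4,24)

(-14.9,-14.1) to (26.4,24)


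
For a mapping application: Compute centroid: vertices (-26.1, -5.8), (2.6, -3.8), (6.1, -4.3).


Centroid = ((x_A+x_B+x_C)/3, (y_A+y_B+y_C)/3)
= (((-26.1)+2.6+6.1)/3, ((-5.8)+(-3.8)+(-4.3))/3)
= (-5.8, -4.6333)

(-5.8, -4.6333)


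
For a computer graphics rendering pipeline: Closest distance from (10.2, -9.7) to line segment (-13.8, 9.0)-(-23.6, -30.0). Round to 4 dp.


Project P onto AB: t = 0.3056 (clamped to [0,1])
Closest point on segment: (-16.7945, -2.9168)
Distance: 27.8337

27.8337


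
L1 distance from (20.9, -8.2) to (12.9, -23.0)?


|20.9-12.9| + |(-8.2)-(-23)| = 8 + 14.8 = 22.8

22.8


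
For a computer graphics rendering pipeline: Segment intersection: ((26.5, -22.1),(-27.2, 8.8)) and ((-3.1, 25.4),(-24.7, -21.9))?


Cross products: d1=2426.08, d2=-781.37, d3=-1636.11, d4=1571.34
d1*d2 < 0 and d3*d4 < 0? yes

Yes, they intersect


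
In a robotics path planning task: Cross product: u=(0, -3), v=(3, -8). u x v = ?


u x v = u_x*v_y - u_y*v_x = 0*(-8) - (-3)*3
= 0 - (-9) = 9

9


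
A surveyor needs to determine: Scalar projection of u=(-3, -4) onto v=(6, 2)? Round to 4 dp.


u.v = -26, |v| = sqrt(40) = 6.3246
Scalar projection = u.v / |v| = -26 / sqrt(40) = -4.111

-4.111


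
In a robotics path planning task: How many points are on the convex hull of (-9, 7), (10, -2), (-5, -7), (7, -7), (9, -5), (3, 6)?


Convex hull vertices (CCW): (-9, 7), (-5, -7), (7, -7), (9, -5), (10, -2), (3, 6)
Count = 6

6


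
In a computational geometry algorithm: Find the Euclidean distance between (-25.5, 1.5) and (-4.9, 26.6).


dx=20.6, dy=25.1
d^2 = 20.6^2 + 25.1^2 = 1054.37
d = sqrt(1054.37) = 32.4711

32.4711


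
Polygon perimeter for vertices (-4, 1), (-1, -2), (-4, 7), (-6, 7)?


Sides: (-4, 1)->(-1, -2): sqrt(18) = 4.242641, (-1, -2)->(-4, 7): sqrt(90) = 9.486833, (-4, 7)->(-6, 7): sqrt(4) = 2, (-6, 7)->(-4, 1): sqrt(40) = 6.324555
Sum = 22.054029
Perimeter = 22.054

22.054


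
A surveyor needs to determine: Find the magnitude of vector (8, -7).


|u| = sqrt(8^2 + (-7)^2) = sqrt(113) = 10.6301

10.6301


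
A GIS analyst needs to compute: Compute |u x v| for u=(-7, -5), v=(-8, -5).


|u x v| = |(-7)*(-5) - (-5)*(-8)|
= |35 - 40| = 5

5


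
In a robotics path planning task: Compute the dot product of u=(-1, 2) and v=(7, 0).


u . v = u_x*v_x + u_y*v_y = (-1)*7 + 2*0
= (-7) + 0 = -7

-7


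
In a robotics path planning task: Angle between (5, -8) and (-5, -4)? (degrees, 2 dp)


u.v = 7, |u| = sqrt(89) = 9.434, |v| = sqrt(41) = 6.4031
cos(theta) = u.v/(|u||v|) = 7/sqrt(3649) = 0.115881
theta = acos(0.115881) = 83.35 degrees

83.35 degrees


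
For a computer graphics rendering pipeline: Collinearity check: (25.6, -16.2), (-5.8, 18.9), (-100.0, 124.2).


Cross product: ((-5.8)-25.6)*(124.2-(-16.2)) - (18.9-(-16.2))*((-100)-25.6)
= 0

Yes, collinear


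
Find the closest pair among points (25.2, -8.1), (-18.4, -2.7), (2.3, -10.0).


d(P0,P1) = 43.9331, d(P0,P2) = 22.9787, d(P1,P2) = 21.9495
Closest: P1 and P2

Closest pair: (-18.4, -2.7) and (2.3, -10.0), distance = 21.9495


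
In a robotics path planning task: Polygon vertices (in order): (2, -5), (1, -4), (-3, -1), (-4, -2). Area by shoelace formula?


Shoelace sum: (2*(-4) - 1*(-5)) + (1*(-1) - (-3)*(-4)) + ((-3)*(-2) - (-4)*(-1)) + ((-4)*(-5) - 2*(-2))
= 10
Area = |10|/2 = 5

5


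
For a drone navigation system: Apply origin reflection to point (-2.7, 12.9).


Reflection over origin: (x,y) -> (-x,-y)
(-2.7, 12.9) -> (2.7, -12.9)

(2.7, -12.9)


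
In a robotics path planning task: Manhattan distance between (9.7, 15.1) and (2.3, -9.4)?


|9.7-2.3| + |15.1-(-9.4)| = 7.4 + 24.5 = 31.9

31.9


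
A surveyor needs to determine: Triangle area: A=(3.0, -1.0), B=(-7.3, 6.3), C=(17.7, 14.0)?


Area = |x_A(y_B-y_C) + x_B(y_C-y_A) + x_C(y_A-y_B)|/2
= |(-23.1) + (-109.5) + (-129.21)|/2
= 261.81/2 = 130.905

130.905


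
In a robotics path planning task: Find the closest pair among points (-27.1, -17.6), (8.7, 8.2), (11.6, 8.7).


d(P0,P1) = 44.128, d(P0,P2) = 46.7908, d(P1,P2) = 2.9428
Closest: P1 and P2

Closest pair: (8.7, 8.2) and (11.6, 8.7), distance = 2.9428


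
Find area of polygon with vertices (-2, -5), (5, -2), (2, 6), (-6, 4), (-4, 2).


Shoelace sum: ((-2)*(-2) - 5*(-5)) + (5*6 - 2*(-2)) + (2*4 - (-6)*6) + ((-6)*2 - (-4)*4) + ((-4)*(-5) - (-2)*2)
= 135
Area = |135|/2 = 67.5

67.5


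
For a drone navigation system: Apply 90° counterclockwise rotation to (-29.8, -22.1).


90° CCW: (x,y) -> (-y, x)
(-29.8,-22.1) -> (22.1, -29.8)

(22.1, -29.8)


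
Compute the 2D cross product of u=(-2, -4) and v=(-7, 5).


u x v = u_x*v_y - u_y*v_x = (-2)*5 - (-4)*(-7)
= (-10) - 28 = -38

-38


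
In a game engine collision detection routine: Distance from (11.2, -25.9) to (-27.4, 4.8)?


dx=-38.6, dy=30.7
d^2 = (-38.6)^2 + 30.7^2 = 2432.45
d = sqrt(2432.45) = 49.3199

49.3199


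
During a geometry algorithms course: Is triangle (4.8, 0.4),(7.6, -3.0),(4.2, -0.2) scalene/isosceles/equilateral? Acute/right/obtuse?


Side lengths squared: AB^2=19.4, BC^2=19.4, CA^2=0.72
Sorted: [0.72, 19.4, 19.4]
By sides: Isosceles, By angles: Acute

Isosceles, Acute


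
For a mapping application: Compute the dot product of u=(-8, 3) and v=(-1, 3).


u . v = u_x*v_x + u_y*v_y = (-8)*(-1) + 3*3
= 8 + 9 = 17

17


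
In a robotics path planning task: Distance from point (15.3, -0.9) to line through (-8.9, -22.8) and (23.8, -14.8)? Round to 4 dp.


|cross product| = 522.53
|line direction| = sqrt(1133.29) = 33.6644
Distance = 522.53/sqrt(1133.29) = 15.5218

15.5218


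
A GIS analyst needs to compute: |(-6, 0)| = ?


|u| = sqrt((-6)^2 + 0^2) = sqrt(36) = 6

6


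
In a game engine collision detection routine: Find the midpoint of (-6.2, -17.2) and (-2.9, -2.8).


M = (((-6.2)+(-2.9))/2, ((-17.2)+(-2.8))/2)
= (-4.55, -10)

(-4.55, -10)


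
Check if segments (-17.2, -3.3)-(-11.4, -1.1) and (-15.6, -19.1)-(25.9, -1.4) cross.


Cross products: d1=684.02, d2=672.66, d3=-95.16, d4=-83.8
d1*d2 < 0 and d3*d4 < 0? no

No, they don't intersect


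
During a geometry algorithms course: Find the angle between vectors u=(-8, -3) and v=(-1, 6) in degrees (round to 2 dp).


u.v = -10, |u| = sqrt(73) = 8.544, |v| = sqrt(37) = 6.0828
cos(theta) = u.v/(|u||v|) = -10/sqrt(2701) = -0.192414
theta = acos(-0.192414) = 101.09 degrees

101.09 degrees


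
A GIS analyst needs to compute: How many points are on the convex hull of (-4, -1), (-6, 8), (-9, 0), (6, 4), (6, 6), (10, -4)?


Convex hull vertices (CCW): (-9, 0), (10, -4), (6, 6), (-6, 8)
Count = 4

4


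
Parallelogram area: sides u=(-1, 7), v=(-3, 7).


|u x v| = |(-1)*7 - 7*(-3)|
= |(-7) - (-21)| = 14

14


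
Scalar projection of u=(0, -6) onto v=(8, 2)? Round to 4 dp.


u.v = -12, |v| = sqrt(68) = 8.2462
Scalar projection = u.v / |v| = -12 / sqrt(68) = -1.4552

-1.4552


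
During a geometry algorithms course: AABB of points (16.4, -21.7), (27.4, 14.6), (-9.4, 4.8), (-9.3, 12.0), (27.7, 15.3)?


x range: [-9.4, 27.7]
y range: [-21.7, 15.3]
Bounding box: (-9.4,-21.7) to (27.7,15.3)

(-9.4,-21.7) to (27.7,15.3)


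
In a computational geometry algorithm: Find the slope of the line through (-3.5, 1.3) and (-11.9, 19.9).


slope = (y2-y1)/(x2-x1) = (19.9-1.3)/((-11.9)-(-3.5)) = 18.6/(-8.4) = -2.2143

-2.2143


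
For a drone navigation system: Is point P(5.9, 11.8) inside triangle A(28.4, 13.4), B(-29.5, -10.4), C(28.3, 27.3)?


Cross products: AB x AP = -442.86, BC x BP = -51.42, CA x CP = -312.91
All same sign? yes

Yes, inside


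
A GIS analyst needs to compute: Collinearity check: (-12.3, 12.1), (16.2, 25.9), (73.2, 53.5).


Cross product: (16.2-(-12.3))*(53.5-12.1) - (25.9-12.1)*(73.2-(-12.3))
= 0

Yes, collinear


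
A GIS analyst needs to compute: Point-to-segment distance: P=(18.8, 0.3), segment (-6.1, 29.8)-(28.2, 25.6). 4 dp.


Project P onto AB: t = 0.819 (clamped to [0,1])
Closest point on segment: (21.9911, 26.3603)
Distance: 26.2549

26.2549


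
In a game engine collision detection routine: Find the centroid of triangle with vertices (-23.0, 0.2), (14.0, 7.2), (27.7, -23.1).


Centroid = ((x_A+x_B+x_C)/3, (y_A+y_B+y_C)/3)
= (((-23)+14+27.7)/3, (0.2+7.2+(-23.1))/3)
= (6.2333, -5.2333)

(6.2333, -5.2333)


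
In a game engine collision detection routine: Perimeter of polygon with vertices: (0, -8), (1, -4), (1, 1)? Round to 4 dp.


Sides: (0, -8)->(1, -4): sqrt(17) = 4.123106, (1, -4)->(1, 1): sqrt(25) = 5, (1, 1)->(0, -8): sqrt(82) = 9.055385
Sum = 18.178491
Perimeter = 18.1785

18.1785


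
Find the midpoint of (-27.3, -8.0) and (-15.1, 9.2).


M = (((-27.3)+(-15.1))/2, ((-8)+9.2)/2)
= (-21.2, 0.6)

(-21.2, 0.6)


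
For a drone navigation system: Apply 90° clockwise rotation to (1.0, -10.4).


90° CW: (x,y) -> (y, -x)
(1,-10.4) -> (-10.4, -1)

(-10.4, -1)


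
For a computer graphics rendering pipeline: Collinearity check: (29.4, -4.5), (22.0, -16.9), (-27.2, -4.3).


Cross product: (22-29.4)*((-4.3)-(-4.5)) - ((-16.9)-(-4.5))*((-27.2)-29.4)
= -703.32

No, not collinear


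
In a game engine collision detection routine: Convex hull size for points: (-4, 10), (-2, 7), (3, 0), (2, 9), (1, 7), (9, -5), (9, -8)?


Convex hull vertices (CCW): (-4, 10), (-2, 7), (3, 0), (9, -8), (9, -5), (2, 9)
Count = 6

6


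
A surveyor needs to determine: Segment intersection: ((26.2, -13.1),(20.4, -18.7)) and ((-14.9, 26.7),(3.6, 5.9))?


Cross products: d1=118.58, d2=-105.66, d3=-461, d4=-236.76
d1*d2 < 0 and d3*d4 < 0? no

No, they don't intersect


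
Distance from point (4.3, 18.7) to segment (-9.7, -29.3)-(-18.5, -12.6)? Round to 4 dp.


Project P onto AB: t = 1 (clamped to [0,1])
Closest point on segment: (-18.5, -12.6)
Distance: 38.7238

38.7238


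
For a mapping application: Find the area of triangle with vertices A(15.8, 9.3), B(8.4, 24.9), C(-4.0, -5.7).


Area = |x_A(y_B-y_C) + x_B(y_C-y_A) + x_C(y_A-y_B)|/2
= |483.48 + (-126) + 62.4|/2
= 419.88/2 = 209.94

209.94


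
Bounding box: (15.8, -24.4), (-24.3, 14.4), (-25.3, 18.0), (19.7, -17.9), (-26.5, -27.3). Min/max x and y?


x range: [-26.5, 19.7]
y range: [-27.3, 18]
Bounding box: (-26.5,-27.3) to (19.7,18)

(-26.5,-27.3) to (19.7,18)


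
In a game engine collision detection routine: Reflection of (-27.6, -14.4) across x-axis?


Reflection over x-axis: (x,y) -> (x,-y)
(-27.6, -14.4) -> (-27.6, 14.4)

(-27.6, 14.4)


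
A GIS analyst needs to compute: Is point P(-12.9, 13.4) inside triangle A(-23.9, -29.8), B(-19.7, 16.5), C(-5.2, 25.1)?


Cross products: AB x AP = -327.86, BC x BP = -103.43, CA x CP = -203.94
All same sign? yes

Yes, inside


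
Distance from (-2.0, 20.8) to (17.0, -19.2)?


dx=19, dy=-40
d^2 = 19^2 + (-40)^2 = 1961
d = sqrt(1961) = 44.2832

44.2832


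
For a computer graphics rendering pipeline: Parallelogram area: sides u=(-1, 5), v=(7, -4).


|u x v| = |(-1)*(-4) - 5*7|
= |4 - 35| = 31

31


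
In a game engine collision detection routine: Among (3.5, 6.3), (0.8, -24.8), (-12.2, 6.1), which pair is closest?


d(P0,P1) = 31.217, d(P0,P2) = 15.7013, d(P1,P2) = 33.5233
Closest: P0 and P2

Closest pair: (3.5, 6.3) and (-12.2, 6.1), distance = 15.7013


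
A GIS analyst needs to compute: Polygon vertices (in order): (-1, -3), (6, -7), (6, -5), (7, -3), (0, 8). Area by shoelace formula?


Shoelace sum: ((-1)*(-7) - 6*(-3)) + (6*(-5) - 6*(-7)) + (6*(-3) - 7*(-5)) + (7*8 - 0*(-3)) + (0*(-3) - (-1)*8)
= 118
Area = |118|/2 = 59

59


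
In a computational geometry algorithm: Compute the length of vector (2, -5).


|u| = sqrt(2^2 + (-5)^2) = sqrt(29) = 5.3852

5.3852


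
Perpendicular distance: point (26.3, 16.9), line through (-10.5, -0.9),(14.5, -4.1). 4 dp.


|cross product| = 562.76
|line direction| = sqrt(635.24) = 25.204
Distance = 562.76/sqrt(635.24) = 22.3282

22.3282


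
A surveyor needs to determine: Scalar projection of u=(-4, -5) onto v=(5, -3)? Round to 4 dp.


u.v = -5, |v| = sqrt(34) = 5.831
Scalar projection = u.v / |v| = -5 / sqrt(34) = -0.8575

-0.8575


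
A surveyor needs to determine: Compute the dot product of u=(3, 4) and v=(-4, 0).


u . v = u_x*v_x + u_y*v_y = 3*(-4) + 4*0
= (-12) + 0 = -12

-12


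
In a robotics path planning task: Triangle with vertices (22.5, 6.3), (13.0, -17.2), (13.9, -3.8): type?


Side lengths squared: AB^2=642.5, BC^2=180.37, CA^2=175.97
Sorted: [175.97, 180.37, 642.5]
By sides: Scalene, By angles: Obtuse

Scalene, Obtuse


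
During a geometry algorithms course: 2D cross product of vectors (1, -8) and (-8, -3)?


u x v = u_x*v_y - u_y*v_x = 1*(-3) - (-8)*(-8)
= (-3) - 64 = -67

-67


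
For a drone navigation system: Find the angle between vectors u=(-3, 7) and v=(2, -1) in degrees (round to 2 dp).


u.v = -13, |u| = sqrt(58) = 7.6158, |v| = sqrt(5) = 2.2361
cos(theta) = u.v/(|u||v|) = -13/sqrt(290) = -0.763386
theta = acos(-0.763386) = 139.76 degrees

139.76 degrees


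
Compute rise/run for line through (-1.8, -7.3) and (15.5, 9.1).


slope = (y2-y1)/(x2-x1) = (9.1-(-7.3))/(15.5-(-1.8)) = 16.4/17.3 = 0.948

0.948


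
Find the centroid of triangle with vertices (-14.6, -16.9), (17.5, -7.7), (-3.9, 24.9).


Centroid = ((x_A+x_B+x_C)/3, (y_A+y_B+y_C)/3)
= (((-14.6)+17.5+(-3.9))/3, ((-16.9)+(-7.7)+24.9)/3)
= (-0.3333, 0.1)

(-0.3333, 0.1)


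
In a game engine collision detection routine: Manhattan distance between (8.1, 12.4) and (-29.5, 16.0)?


|8.1-(-29.5)| + |12.4-16| = 37.6 + 3.6 = 41.2

41.2


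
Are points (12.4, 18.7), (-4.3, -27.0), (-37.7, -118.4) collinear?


Cross product: ((-4.3)-12.4)*((-118.4)-18.7) - ((-27)-18.7)*((-37.7)-12.4)
= 0

Yes, collinear


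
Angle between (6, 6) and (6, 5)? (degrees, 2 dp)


u.v = 66, |u| = sqrt(72) = 8.4853, |v| = sqrt(61) = 7.8102
cos(theta) = u.v/(|u||v|) = 66/sqrt(4392) = 0.995893
theta = acos(0.995893) = 5.19 degrees

5.19 degrees


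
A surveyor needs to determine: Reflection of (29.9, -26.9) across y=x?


Reflection over y=x: (x,y) -> (y,x)
(29.9, -26.9) -> (-26.9, 29.9)

(-26.9, 29.9)


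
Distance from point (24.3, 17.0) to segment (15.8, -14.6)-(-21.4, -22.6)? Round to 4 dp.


Project P onto AB: t = 0 (clamped to [0,1])
Closest point on segment: (15.8, -14.6)
Distance: 32.7232

32.7232


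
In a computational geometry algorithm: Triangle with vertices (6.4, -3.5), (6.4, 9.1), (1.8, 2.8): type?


Side lengths squared: AB^2=158.76, BC^2=60.85, CA^2=60.85
Sorted: [60.85, 60.85, 158.76]
By sides: Isosceles, By angles: Obtuse

Isosceles, Obtuse


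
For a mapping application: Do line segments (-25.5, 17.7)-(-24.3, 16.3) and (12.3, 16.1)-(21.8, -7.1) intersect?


Cross products: d1=-861.76, d2=-847.22, d3=51, d4=36.46
d1*d2 < 0 and d3*d4 < 0? no

No, they don't intersect


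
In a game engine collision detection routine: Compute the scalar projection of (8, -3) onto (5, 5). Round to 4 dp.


u.v = 25, |v| = sqrt(50) = 7.0711
Scalar projection = u.v / |v| = 25 / sqrt(50) = 3.5355

3.5355


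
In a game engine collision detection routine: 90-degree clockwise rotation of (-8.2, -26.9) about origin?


90° CW: (x,y) -> (y, -x)
(-8.2,-26.9) -> (-26.9, 8.2)

(-26.9, 8.2)


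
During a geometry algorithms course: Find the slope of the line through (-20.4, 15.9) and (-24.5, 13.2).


slope = (y2-y1)/(x2-x1) = (13.2-15.9)/((-24.5)-(-20.4)) = (-2.7)/(-4.1) = 0.6585

0.6585


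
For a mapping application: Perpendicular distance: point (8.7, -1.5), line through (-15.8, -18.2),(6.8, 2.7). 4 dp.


|cross product| = 134.63
|line direction| = sqrt(947.57) = 30.7826
Distance = 134.63/sqrt(947.57) = 4.3736

4.3736


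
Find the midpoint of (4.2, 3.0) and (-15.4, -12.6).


M = ((4.2+(-15.4))/2, (3+(-12.6))/2)
= (-5.6, -4.8)

(-5.6, -4.8)


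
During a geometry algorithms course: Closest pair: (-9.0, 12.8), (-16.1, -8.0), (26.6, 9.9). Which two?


d(P0,P1) = 21.9784, d(P0,P2) = 35.7179, d(P1,P2) = 46.3001
Closest: P0 and P1

Closest pair: (-9.0, 12.8) and (-16.1, -8.0), distance = 21.9784


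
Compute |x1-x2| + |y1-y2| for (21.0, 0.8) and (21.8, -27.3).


|21-21.8| + |0.8-(-27.3)| = 0.8 + 28.1 = 28.9

28.9


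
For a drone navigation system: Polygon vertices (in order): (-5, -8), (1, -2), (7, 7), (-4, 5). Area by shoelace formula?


Shoelace sum: ((-5)*(-2) - 1*(-8)) + (1*7 - 7*(-2)) + (7*5 - (-4)*7) + ((-4)*(-8) - (-5)*5)
= 159
Area = |159|/2 = 79.5

79.5


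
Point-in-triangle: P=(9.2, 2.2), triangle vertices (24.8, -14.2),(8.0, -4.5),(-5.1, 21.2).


Cross products: AB x AP = -124.2, BC x BP = -118.61, CA x CP = -61.88
All same sign? yes

Yes, inside


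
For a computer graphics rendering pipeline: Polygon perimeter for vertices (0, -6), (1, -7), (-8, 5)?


Sides: (0, -6)->(1, -7): sqrt(2) = 1.414214, (1, -7)->(-8, 5): sqrt(225) = 15, (-8, 5)->(0, -6): sqrt(185) = 13.601471
Sum = 30.015685
Perimeter = 30.0157

30.0157


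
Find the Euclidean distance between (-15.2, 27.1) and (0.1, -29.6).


dx=15.3, dy=-56.7
d^2 = 15.3^2 + (-56.7)^2 = 3448.98
d = sqrt(3448.98) = 58.728

58.728


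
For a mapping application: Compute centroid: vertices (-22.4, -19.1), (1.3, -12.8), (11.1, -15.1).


Centroid = ((x_A+x_B+x_C)/3, (y_A+y_B+y_C)/3)
= (((-22.4)+1.3+11.1)/3, ((-19.1)+(-12.8)+(-15.1))/3)
= (-3.3333, -15.6667)

(-3.3333, -15.6667)


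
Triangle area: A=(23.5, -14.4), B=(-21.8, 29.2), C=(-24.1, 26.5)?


Area = |x_A(y_B-y_C) + x_B(y_C-y_A) + x_C(y_A-y_B)|/2
= |63.45 + (-891.62) + 1050.76|/2
= 222.59/2 = 111.295

111.295


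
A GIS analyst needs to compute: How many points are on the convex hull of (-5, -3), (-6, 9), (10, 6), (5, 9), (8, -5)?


Convex hull vertices (CCW): (-6, 9), (-5, -3), (8, -5), (10, 6), (5, 9)
Count = 5

5


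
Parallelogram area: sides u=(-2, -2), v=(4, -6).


|u x v| = |(-2)*(-6) - (-2)*4|
= |12 - (-8)| = 20

20


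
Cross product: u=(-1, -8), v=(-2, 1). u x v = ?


u x v = u_x*v_y - u_y*v_x = (-1)*1 - (-8)*(-2)
= (-1) - 16 = -17

-17


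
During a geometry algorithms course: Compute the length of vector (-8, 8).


|u| = sqrt((-8)^2 + 8^2) = sqrt(128) = 11.3137

11.3137


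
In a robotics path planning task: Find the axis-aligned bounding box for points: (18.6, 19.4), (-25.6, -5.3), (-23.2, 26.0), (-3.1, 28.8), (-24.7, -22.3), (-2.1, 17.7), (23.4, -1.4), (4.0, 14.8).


x range: [-25.6, 23.4]
y range: [-22.3, 28.8]
Bounding box: (-25.6,-22.3) to (23.4,28.8)

(-25.6,-22.3) to (23.4,28.8)


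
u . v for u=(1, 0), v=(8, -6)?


u . v = u_x*v_x + u_y*v_y = 1*8 + 0*(-6)
= 8 + 0 = 8

8


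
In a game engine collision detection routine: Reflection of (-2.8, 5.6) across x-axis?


Reflection over x-axis: (x,y) -> (x,-y)
(-2.8, 5.6) -> (-2.8, -5.6)

(-2.8, -5.6)


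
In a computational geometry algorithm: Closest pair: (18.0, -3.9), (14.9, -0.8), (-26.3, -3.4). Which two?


d(P0,P1) = 4.3841, d(P0,P2) = 44.3028, d(P1,P2) = 41.282
Closest: P0 and P1

Closest pair: (18.0, -3.9) and (14.9, -0.8), distance = 4.3841


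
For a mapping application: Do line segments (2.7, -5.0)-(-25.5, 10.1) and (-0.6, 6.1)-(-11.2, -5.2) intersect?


Cross products: d1=154.95, d2=-323.77, d3=-263.19, d4=215.53
d1*d2 < 0 and d3*d4 < 0? yes

Yes, they intersect
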